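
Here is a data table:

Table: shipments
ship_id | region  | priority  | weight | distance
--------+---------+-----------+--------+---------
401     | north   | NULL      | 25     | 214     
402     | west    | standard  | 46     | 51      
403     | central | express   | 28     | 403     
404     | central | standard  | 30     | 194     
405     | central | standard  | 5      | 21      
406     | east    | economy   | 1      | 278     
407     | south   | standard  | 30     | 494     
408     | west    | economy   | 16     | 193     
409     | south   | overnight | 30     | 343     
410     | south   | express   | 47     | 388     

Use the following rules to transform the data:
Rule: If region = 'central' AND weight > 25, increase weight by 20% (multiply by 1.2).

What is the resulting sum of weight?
269.6

Step 1: Find records where region = 'central' AND weight > 25
Step 2: 2 records match, summing to 58
Step 3: After multiplier: 58 × 1.2 = 69.6
Step 4: Unaffected records sum: 200
Step 5: Final sum = 69.6 + 200 = 269.6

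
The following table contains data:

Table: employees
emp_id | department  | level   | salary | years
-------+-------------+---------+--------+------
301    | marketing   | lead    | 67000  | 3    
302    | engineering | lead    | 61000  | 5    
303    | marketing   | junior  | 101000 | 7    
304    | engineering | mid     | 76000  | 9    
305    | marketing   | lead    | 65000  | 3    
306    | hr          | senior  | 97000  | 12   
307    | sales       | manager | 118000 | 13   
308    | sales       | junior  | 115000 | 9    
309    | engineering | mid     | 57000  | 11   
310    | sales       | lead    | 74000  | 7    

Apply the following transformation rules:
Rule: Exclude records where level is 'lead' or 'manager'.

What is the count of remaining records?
5

Step 1: Count records to exclude
  - 4 (lead) + 1 (manager) = 5 records
Step 2: Total records: 10
Step 3: Remaining = 10 - 5 = 5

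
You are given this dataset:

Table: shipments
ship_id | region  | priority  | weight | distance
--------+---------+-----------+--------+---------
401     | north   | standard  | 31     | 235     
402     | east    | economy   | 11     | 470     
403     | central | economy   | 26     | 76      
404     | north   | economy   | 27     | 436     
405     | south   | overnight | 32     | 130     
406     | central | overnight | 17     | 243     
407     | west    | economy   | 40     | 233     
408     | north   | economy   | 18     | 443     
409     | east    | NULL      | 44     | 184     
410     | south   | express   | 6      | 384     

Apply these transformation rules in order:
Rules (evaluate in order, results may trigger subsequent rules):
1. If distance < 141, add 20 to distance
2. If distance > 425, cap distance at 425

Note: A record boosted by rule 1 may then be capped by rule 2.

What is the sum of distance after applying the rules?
2800

Step 1: Apply rule 1 to records with distance < 141
  - 2 records get bonus of 20
  - Of these, 0 records then exceed 425 and get capped
Step 2: Apply rule 2 to records with distance > 425
  - 3 records (original) are capped
Step 3: Calculate final sum = 2800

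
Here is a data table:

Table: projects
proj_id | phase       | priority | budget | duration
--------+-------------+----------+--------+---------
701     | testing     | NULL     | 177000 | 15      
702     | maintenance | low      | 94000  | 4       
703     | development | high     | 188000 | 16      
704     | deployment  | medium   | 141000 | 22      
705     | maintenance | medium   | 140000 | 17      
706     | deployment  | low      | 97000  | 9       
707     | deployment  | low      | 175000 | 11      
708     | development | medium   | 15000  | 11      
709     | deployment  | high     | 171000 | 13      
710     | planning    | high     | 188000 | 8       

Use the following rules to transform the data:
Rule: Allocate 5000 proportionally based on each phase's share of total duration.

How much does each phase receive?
deployment: 2182.54, development: 1071.43, maintenance: 833.33, planning: 317.46, testing: 595.24

Step 1: Calculate total duration = 126
Step 2: Calculate each phase's proportion:
  deployment: 55/126 = 43.65% → 2182.54
  development: 27/126 = 21.43% → 1071.43
  maintenance: 21/126 = 16.67% → 833.33
  planning: 8/126 = 6.35% → 317.46
  testing: 15/126 = 11.90% → 595.24
Step 3: Verify: sum of allocations ≈ 5000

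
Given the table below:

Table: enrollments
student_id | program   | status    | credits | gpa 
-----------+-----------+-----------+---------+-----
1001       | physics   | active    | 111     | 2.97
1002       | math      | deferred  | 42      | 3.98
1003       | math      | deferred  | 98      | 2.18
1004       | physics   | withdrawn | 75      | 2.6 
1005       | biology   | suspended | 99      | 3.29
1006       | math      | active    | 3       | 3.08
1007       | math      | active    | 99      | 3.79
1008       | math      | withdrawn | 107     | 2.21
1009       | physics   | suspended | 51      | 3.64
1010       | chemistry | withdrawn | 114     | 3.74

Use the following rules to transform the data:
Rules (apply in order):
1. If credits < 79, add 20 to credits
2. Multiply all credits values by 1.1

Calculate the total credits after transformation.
966.9

Step 1: Apply Rule 1 - Add 20 to records with credits < 79
  - 4 records affected: 171 + (4 × 20) = 251
  - Unaffected records: 628
  - Sum after Rule 1: 879
Step 2: Apply Rule 2 - Multiply all by 1.1
  - 879 × 1.1 = 966.9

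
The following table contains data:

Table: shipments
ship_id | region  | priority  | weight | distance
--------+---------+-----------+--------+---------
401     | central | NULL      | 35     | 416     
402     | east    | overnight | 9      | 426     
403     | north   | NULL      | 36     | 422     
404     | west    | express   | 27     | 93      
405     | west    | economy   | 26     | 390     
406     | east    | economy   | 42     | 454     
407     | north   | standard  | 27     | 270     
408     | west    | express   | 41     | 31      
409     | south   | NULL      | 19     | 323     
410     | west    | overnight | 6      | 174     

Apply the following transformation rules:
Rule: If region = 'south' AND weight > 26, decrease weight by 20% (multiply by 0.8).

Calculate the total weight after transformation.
268

Step 1: Find records where region = 'south' AND weight > 26
Step 2: 0 records match, summing to 0
Step 3: After multiplier: 0 × 0.8 = 0.0
Step 4: Unaffected records sum: 268
Step 5: Final sum = 0.0 + 268 = 268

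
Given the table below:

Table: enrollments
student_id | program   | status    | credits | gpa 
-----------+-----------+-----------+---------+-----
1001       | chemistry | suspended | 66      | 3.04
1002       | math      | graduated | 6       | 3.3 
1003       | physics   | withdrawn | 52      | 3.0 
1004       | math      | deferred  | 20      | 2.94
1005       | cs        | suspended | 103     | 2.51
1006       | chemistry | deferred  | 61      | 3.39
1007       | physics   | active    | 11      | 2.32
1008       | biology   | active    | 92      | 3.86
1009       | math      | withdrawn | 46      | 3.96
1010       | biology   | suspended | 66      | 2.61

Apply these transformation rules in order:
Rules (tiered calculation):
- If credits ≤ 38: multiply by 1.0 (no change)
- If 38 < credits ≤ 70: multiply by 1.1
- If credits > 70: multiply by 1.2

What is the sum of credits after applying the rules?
591.1

Step 1: Tier 1 (credits ≤ 38): 3 records, sum = 37 × 1.0 = 37.0
Step 2: Tier 2 (38 < credits ≤ 70): 5 records, sum = 291 × 1.1 = 320.1
Step 3: Tier 3 (credits > 70): 2 records, sum = 195 × 1.2 = 234.0
Step 4: Final sum = 37.0 + 320.1 + 234.0 = 591.1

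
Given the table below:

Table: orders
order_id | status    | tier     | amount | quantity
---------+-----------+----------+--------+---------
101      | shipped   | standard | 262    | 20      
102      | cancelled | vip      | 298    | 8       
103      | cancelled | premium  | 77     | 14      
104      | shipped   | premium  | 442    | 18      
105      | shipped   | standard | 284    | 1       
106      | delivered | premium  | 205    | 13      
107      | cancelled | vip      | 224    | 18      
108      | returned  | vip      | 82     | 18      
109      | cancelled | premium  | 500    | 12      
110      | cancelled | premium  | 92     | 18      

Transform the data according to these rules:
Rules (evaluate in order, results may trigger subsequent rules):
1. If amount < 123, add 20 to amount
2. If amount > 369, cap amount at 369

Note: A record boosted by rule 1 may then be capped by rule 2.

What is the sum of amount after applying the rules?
2322

Step 1: Apply rule 1 to records with amount < 123
  - 3 records get bonus of 20
  - Of these, 0 records then exceed 369 and get capped
Step 2: Apply rule 2 to records with amount > 369
  - 2 records (original) are capped
Step 3: Calculate final sum = 2322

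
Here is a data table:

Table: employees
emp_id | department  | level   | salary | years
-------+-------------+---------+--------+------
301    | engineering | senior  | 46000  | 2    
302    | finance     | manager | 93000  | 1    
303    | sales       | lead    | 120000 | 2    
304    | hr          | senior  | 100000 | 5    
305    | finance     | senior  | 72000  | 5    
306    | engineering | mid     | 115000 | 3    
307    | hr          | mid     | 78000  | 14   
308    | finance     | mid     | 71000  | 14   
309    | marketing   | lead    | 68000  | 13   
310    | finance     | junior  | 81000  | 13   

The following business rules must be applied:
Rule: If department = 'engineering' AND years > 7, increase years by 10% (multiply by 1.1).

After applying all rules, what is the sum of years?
72

Step 1: Find records where department = 'engineering' AND years > 7
Step 2: 0 records match, summing to 0
Step 3: After multiplier: 0 × 1.1 = 0.0
Step 4: Unaffected records sum: 72
Step 5: Final sum = 0.0 + 72 = 72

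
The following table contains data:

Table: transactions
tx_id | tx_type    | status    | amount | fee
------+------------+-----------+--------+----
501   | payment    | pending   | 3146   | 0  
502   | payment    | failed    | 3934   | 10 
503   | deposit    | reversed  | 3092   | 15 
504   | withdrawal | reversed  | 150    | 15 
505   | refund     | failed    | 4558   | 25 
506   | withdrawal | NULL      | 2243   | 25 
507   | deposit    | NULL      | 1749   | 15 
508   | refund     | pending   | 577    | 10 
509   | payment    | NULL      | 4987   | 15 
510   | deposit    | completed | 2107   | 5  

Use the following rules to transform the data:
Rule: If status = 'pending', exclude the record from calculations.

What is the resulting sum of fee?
125

Step 1: Identify records where status = 'pending'
Step 2: The excluded records sum to 10
Step 3: Original total fee = 135
Step 4: Remaining total = 135 - 10 = 125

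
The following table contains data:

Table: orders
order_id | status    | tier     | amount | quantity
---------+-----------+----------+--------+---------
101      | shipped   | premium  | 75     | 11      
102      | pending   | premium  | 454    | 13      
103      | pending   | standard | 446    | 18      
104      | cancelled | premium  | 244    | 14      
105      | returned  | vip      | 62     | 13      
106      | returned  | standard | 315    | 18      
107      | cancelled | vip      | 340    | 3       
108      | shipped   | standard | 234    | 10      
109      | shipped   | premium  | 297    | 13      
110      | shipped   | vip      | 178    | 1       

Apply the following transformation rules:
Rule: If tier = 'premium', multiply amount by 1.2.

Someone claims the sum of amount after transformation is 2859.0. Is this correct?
Yes, the result is correct.

Step 1: Calculate the correct sum after transformation
Step 2: Apply multiplier 1.2 to records where tier = 'premium'
Step 3: Correct result = 2859.0
Step 4: Claimed result = 2859.0
Step 5: 2859.0 = 2859.0 ✓
Conclusion: The claimed result is correct.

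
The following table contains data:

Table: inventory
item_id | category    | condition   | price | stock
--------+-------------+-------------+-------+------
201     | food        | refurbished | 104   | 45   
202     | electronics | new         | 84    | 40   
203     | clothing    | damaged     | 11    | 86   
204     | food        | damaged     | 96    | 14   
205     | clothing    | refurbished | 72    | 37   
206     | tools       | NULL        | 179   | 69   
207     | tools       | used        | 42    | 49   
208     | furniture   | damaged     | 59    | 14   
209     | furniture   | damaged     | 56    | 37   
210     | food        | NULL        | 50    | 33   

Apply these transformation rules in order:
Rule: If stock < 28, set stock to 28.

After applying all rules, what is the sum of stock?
452

Step 1: 2 records have stock < 28
Step 2: These records originally summed to 28
Step 3: After setting to minimum: 2 × 28 = 56
Step 4: Unaffected records sum: 396
Step 5: Final sum = 56 + 396 = 452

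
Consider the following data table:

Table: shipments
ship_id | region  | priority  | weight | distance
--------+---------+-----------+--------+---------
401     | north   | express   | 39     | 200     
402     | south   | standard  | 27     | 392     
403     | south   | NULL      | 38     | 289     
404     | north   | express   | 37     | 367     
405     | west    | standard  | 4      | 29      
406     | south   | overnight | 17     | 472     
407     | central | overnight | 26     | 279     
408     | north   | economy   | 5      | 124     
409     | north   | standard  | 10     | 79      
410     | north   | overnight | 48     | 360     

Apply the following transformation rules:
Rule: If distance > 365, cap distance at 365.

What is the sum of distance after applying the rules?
2455

Step 1: 3 records have distance > 365
Step 2: These records originally summed to 1231
Step 3: After capping: 3 × 365 = 1095
Step 4: Unaffected records sum: 1360
Step 5: Final sum = 1095 + 1360 = 2455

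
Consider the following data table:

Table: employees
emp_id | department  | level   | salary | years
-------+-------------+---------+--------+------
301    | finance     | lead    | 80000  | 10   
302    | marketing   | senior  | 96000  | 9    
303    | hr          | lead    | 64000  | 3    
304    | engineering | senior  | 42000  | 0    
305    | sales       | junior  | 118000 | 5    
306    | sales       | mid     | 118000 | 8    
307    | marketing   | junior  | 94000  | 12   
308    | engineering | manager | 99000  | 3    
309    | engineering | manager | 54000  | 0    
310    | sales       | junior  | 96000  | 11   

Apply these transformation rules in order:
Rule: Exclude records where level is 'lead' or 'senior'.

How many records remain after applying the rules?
6

Step 1: Count records to exclude
  - 2 (lead) + 2 (senior) = 4 records
Step 2: Total records: 10
Step 3: Remaining = 10 - 4 = 6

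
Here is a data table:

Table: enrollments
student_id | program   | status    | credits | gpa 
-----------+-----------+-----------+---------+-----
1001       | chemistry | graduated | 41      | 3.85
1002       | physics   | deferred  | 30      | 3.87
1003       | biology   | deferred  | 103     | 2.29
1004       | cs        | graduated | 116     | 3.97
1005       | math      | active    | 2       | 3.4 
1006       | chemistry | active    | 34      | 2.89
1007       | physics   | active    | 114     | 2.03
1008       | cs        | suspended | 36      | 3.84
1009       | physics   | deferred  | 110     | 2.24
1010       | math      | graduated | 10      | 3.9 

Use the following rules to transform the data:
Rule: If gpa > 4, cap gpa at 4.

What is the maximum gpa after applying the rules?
3.97

Step 1: Original maximum gpa = 3.97
Step 2: Check cap of 4 against maximum
Step 3: No records exceed the cap (max 3.97 <= cap 4), so no capping applies
Step 4: Maximum after transformation = 3.97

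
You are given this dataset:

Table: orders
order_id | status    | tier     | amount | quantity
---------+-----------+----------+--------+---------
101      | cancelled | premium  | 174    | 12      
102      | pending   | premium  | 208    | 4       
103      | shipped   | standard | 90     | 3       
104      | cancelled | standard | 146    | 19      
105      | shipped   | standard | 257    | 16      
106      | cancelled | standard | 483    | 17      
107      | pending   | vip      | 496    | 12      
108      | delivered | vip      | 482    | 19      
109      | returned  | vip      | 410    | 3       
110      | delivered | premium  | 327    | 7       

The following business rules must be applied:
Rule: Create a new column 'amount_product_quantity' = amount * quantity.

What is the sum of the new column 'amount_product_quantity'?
36916

Step 1: For each record, compute amount * quantity
Example calculations:
  174 * 12 = 2088
  208 * 4 = 832
  90 * 3 = 270
  ...
Step 2: Sum all derived values
Step 3: Total = 36916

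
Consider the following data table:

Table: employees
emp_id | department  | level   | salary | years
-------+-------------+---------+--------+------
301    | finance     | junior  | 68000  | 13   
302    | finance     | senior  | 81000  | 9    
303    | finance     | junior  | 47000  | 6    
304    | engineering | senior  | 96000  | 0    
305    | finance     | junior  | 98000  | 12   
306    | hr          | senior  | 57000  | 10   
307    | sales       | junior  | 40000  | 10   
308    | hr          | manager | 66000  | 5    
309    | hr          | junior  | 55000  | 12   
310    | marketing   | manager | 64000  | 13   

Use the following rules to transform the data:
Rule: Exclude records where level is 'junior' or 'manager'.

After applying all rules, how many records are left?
3

Step 1: Count records to exclude
  - 5 (junior) + 2 (manager) = 7 records
Step 2: Total records: 10
Step 3: Remaining = 10 - 7 = 3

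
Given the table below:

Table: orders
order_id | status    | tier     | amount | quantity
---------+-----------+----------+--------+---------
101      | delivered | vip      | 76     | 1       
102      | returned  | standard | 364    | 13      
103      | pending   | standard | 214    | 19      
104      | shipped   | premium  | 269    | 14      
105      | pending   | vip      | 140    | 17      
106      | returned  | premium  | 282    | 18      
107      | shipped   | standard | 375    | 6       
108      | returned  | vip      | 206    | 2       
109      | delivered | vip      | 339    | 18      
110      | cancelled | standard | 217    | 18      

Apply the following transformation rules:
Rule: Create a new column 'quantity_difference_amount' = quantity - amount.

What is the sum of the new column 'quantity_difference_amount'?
-2356

Step 1: For each record, compute quantity - amount
Example calculations:
  1 - 76 = -75
  13 - 364 = -351
  19 - 214 = -195
  ...
Step 2: Sum all derived values
Step 3: Total = -2356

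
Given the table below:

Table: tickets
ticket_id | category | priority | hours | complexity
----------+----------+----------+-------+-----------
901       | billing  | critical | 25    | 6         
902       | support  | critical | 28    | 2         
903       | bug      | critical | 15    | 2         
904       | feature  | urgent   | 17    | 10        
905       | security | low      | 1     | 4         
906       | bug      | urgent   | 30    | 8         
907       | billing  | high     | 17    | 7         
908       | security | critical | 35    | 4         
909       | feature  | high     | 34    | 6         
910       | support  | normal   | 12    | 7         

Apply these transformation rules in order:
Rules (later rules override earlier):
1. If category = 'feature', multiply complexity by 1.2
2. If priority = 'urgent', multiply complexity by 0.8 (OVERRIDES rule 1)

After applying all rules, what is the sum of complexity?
53.6

Step 1: Rule 2 takes priority for records with priority = 'urgent'
  - 2 records: 18 × 0.8 = 14.4
Step 2: Rule 1 applies to remaining records with category = 'feature'
  - 1 records: 6 × 1.2 = 7.2
Step 3: Other records unchanged: 32
Step 4: Final sum = 14.4 + 7.2 + 32 = 53.6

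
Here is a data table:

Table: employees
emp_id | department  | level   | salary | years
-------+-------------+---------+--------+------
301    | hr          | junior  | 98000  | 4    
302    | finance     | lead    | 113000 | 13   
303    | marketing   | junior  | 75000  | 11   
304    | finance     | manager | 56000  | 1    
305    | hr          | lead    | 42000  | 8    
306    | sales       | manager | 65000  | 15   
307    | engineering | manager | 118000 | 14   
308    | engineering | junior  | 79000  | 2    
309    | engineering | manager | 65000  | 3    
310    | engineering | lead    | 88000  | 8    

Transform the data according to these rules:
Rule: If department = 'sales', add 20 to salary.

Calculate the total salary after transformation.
799020

Step 1: Count records where department = 'sales': 1
Step 2: Total bonus added: 1 × 20 = 20
Step 3: Original sum of salary: 799000
Step 4: Final sum = 799000 + 20 = 799020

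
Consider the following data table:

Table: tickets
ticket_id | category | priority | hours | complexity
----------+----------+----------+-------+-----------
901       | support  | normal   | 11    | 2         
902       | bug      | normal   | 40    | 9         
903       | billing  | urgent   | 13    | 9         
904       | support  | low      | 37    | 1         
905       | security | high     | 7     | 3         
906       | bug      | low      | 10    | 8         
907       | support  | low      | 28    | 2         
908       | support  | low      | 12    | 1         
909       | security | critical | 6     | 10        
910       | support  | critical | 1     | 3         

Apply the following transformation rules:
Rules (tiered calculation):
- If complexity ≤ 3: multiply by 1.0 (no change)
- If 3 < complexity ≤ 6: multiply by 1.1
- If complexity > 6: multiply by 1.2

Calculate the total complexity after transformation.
55.2

Step 1: Tier 1 (complexity ≤ 3): 6 records, sum = 12 × 1.0 = 12.0
Step 2: Tier 2 (3 < complexity ≤ 6): 0 records, sum = 0 × 1.1 = 0.0
Step 3: Tier 3 (complexity > 6): 4 records, sum = 36 × 1.2 = 43.2
Step 4: Final sum = 12.0 + 0.0 + 43.2 = 55.2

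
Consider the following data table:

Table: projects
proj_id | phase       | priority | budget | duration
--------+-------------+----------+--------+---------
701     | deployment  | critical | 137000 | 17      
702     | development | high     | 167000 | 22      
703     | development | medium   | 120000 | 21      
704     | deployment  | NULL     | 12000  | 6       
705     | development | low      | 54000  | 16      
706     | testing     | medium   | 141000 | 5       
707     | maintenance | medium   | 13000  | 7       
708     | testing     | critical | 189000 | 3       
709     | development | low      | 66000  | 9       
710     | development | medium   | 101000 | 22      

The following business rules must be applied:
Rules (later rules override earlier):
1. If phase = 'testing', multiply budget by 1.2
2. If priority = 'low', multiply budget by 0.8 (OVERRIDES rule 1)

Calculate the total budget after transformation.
1042000.0

Step 1: Rule 2 takes priority for records with priority = 'low'
  - 2 records: 120000 × 0.8 = 96000.0
Step 2: Rule 1 applies to remaining records with phase = 'testing'
  - 2 records: 330000 × 1.2 = 396000.0
Step 3: Other records unchanged: 550000
Step 4: Final sum = 96000.0 + 396000.0 + 550000 = 1042000.0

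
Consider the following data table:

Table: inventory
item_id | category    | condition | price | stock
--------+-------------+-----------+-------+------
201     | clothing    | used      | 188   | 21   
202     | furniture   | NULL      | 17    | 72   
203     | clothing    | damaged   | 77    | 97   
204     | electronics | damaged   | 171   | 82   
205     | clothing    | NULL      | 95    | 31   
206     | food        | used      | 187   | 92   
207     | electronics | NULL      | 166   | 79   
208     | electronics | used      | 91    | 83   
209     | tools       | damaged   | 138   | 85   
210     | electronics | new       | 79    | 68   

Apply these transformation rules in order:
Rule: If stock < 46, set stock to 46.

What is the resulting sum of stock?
750

Step 1: 2 records have stock < 46
Step 2: These records originally summed to 52
Step 3: After setting to minimum: 2 × 46 = 92
Step 4: Unaffected records sum: 658
Step 5: Final sum = 92 + 658 = 750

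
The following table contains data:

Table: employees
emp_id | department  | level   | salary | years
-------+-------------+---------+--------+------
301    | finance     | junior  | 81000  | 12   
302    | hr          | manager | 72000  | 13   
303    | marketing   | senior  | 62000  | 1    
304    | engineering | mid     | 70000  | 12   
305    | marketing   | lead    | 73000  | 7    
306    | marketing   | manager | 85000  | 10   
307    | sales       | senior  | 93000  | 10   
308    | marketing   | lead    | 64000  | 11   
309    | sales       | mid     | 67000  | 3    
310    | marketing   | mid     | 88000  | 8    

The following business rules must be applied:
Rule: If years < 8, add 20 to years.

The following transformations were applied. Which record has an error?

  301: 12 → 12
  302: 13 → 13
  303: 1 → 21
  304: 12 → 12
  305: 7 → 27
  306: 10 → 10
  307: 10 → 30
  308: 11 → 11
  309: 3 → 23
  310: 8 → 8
Record 307 has an error. The correct transformed value should be 10, not 30.

Step 1: Check each record against the rule
Step 2: Record 307 has years = 10
Step 3: Since 10 >= 8, the bonus should not have been applied
Step 4: Correct value = 10, but claimed value = 30
Conclusion: Record 307 has the error.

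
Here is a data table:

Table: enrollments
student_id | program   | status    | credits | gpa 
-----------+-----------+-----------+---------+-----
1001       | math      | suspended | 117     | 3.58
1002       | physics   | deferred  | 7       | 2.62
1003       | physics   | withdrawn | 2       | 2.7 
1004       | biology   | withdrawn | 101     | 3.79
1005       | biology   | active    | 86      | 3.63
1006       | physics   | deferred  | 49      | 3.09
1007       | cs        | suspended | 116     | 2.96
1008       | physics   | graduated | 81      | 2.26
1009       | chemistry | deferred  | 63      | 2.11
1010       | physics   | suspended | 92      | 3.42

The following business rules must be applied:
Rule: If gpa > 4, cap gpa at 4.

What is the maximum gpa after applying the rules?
3.79

Step 1: Original maximum gpa = 3.79
Step 2: Check cap of 4 against maximum
Step 3: No records exceed the cap (max 3.79 <= cap 4), so no capping applies
Step 4: Maximum after transformation = 3.79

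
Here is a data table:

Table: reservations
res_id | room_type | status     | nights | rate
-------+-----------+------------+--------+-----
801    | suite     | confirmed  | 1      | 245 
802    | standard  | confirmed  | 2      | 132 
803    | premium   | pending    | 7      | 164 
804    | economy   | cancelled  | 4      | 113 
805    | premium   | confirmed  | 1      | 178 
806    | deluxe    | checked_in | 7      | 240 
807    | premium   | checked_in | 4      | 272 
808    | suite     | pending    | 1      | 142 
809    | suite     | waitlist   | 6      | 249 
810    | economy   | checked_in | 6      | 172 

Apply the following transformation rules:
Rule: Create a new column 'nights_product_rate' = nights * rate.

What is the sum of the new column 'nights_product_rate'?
7723

Step 1: For each record, compute nights * rate
Example calculations:
  1 * 245 = 245
  2 * 132 = 264
  7 * 164 = 1148
  ...
Step 2: Sum all derived values
Step 3: Total = 7723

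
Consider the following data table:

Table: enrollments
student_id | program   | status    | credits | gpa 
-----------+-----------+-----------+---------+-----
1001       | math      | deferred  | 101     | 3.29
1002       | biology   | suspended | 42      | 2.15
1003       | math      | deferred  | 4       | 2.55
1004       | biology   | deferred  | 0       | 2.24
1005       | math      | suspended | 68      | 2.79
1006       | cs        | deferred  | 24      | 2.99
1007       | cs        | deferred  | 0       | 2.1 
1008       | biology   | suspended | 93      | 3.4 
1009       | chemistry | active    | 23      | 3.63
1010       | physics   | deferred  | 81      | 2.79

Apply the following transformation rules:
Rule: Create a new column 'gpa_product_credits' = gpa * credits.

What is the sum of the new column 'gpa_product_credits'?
1319.95

Step 1: For each record, compute gpa * credits
Example calculations:
  3.29 * 101 = 332.29
  2.15 * 42 = 90.3
  2.55 * 4 = 10.2
  ...
Step 2: Sum all derived values
Step 3: Total = 1319.95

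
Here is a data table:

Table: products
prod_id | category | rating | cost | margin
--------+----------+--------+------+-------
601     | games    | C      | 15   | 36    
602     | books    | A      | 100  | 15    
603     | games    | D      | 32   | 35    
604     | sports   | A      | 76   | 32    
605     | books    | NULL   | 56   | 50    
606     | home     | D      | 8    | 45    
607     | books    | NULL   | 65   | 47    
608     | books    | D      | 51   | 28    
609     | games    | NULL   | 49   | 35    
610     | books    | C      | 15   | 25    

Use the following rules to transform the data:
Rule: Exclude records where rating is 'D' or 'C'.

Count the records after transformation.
5

Step 1: Count records to exclude
  - 3 (D) + 2 (C) = 5 records
Step 2: Total records: 10
Step 3: Remaining = 10 - 5 = 5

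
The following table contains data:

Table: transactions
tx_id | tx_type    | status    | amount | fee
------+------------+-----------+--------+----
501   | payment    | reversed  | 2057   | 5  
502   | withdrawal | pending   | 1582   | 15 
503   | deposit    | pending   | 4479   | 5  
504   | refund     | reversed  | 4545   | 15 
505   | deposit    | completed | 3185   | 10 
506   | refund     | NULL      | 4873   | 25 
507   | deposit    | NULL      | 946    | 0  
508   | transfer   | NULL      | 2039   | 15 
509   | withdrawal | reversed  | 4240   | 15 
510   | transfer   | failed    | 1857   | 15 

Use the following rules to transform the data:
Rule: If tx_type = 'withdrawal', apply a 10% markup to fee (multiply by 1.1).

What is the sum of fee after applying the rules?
123.0

Step 1: Records with tx_type = 'withdrawal' have total fee = 30
Step 2: Apply multiplier: 30 × 1.1 = 33.0
Step 3: Other records total: 90
Step 4: Final sum = 33.0 + 90 = 123.0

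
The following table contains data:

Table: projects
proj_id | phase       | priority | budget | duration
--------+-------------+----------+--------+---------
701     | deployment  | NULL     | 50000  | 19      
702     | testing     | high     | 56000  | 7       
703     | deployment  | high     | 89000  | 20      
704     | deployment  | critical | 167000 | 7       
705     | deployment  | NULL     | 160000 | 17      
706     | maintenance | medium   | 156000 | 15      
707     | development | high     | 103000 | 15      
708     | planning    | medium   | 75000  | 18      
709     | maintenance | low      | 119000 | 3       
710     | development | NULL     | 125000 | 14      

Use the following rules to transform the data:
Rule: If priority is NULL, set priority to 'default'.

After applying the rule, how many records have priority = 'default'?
3

Step 1: Count records where priority IS NULL
Step 2: Found 3 records with NULL priority
Step 3: These records will have priority set to 'default'
Step 4: Records already having priority = 'default': 0
Step 5: Answer: 3 + 0 = 3 records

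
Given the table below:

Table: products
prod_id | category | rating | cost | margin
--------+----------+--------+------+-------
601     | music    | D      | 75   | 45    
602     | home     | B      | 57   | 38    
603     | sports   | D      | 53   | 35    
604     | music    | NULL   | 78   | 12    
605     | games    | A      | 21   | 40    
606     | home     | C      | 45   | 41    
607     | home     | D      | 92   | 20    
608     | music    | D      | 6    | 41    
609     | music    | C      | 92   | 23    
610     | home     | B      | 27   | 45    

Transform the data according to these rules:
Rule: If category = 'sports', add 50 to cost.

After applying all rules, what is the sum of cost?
596

Step 1: Count records where category = 'sports': 1
Step 2: Total bonus added: 1 × 50 = 50
Step 3: Original sum of cost: 546
Step 4: Final sum = 546 + 50 = 596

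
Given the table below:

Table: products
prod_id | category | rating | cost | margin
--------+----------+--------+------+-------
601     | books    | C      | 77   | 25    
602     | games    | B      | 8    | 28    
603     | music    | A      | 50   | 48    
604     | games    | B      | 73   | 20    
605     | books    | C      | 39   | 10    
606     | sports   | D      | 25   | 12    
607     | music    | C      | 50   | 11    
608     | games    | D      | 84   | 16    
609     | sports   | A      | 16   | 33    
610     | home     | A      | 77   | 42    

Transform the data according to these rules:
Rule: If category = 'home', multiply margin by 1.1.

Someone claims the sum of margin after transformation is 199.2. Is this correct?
No, the correct result is 249.2.

Step 1: Calculate the correct sum after transformation
Step 2: Apply multiplier 1.1 to records where category = 'home'
Step 3: Correct result = 249.2
Step 4: Claimed result = 199.2
Step 5: 249.2 ≠ 199.2
Conclusion: The claimed result is incorrect. The correct answer is 249.2.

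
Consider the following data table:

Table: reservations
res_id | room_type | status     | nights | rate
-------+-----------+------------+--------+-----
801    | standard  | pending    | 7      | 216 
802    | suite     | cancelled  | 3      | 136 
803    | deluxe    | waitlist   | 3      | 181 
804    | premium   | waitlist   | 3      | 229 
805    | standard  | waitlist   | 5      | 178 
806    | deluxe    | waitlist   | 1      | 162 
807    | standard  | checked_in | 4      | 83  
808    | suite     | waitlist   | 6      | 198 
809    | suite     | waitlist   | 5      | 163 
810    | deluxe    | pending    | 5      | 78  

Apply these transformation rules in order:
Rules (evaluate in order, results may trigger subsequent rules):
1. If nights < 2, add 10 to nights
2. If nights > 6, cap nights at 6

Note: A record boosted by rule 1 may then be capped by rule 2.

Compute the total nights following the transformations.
46

Step 1: Apply rule 1 to records with nights < 2
  - 1 records get bonus of 10
  - Of these, 1 records then exceed 6 and get capped
Step 2: Apply rule 2 to records with nights > 6
  - 1 records (original) are capped
Step 3: Calculate final sum = 46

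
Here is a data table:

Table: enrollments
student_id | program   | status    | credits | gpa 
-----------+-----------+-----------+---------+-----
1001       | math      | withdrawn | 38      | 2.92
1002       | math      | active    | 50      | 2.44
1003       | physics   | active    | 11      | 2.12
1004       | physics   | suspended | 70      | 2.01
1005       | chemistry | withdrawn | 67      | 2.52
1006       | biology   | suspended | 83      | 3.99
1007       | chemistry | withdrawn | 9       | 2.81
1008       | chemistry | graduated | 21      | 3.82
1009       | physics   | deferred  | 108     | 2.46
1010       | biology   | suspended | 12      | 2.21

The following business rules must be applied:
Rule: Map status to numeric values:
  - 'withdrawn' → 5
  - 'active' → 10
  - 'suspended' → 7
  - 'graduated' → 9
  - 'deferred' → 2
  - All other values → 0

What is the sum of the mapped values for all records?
67

Step 1: Apply mapping to each record
Step 2: Count by status:
  'withdrawn': 3 records × 5 = 15
  'active': 2 records × 10 = 20
  'suspended': 3 records × 7 = 21
  'graduated': 1 records × 9 = 9
  'deferred': 1 records × 2 = 2
Step 3: Sum all mapped values = 67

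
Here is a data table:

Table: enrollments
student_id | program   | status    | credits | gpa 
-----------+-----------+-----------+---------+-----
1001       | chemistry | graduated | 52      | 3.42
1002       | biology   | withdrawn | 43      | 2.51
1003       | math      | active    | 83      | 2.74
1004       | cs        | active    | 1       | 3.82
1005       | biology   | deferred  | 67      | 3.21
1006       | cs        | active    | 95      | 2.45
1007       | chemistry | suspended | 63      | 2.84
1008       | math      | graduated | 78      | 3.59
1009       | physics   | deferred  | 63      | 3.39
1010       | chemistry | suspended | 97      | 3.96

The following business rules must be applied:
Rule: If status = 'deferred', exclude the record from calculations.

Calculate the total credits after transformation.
512

Step 1: Identify records where status = 'deferred'
Step 2: The excluded records sum to 130
Step 3: Original total credits = 642
Step 4: Remaining total = 642 - 130 = 512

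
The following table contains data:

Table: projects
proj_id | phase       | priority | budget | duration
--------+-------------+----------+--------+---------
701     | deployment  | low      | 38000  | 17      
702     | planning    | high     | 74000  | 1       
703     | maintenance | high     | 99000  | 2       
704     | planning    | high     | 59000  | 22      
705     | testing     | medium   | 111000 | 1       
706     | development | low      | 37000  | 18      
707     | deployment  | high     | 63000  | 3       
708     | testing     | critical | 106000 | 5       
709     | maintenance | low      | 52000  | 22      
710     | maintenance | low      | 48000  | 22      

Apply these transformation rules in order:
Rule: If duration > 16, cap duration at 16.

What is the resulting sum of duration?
92

Step 1: 5 records have duration > 16
Step 2: These records originally summed to 101
Step 3: After capping: 5 × 16 = 80
Step 4: Unaffected records sum: 12
Step 5: Final sum = 80 + 12 = 92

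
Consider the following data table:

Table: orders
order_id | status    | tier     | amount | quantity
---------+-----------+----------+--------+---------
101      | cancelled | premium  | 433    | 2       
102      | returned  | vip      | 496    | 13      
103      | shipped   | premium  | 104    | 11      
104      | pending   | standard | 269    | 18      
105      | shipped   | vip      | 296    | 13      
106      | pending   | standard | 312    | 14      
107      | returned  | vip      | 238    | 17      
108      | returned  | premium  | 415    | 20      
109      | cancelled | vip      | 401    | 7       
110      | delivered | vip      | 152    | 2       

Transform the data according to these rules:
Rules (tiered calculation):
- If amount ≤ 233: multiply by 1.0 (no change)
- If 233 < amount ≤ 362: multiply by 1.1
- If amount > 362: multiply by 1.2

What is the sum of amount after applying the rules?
3576.5

Step 1: Tier 1 (amount ≤ 233): 2 records, sum = 256 × 1.0 = 256.0
Step 2: Tier 2 (233 < amount ≤ 362): 4 records, sum = 1115 × 1.1 = 1226.5
Step 3: Tier 3 (amount > 362): 4 records, sum = 1745 × 1.2 = 2094.0
Step 4: Final sum = 256.0 + 1226.5 + 2094.0 = 3576.5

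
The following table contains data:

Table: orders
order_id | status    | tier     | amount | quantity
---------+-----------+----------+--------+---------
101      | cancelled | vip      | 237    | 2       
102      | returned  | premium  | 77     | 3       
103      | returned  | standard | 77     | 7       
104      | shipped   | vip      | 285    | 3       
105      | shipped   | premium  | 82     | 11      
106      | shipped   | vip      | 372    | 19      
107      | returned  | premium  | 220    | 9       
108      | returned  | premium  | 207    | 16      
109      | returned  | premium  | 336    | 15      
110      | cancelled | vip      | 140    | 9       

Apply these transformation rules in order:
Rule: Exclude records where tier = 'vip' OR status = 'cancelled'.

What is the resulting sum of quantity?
61

Step 1: Find records where tier = 'vip' OR status = 'cancelled'
Step 2: 4 records match, summing to 33
Step 3: Original sum: 94
Step 4: Remaining sum = 94 - 33 = 61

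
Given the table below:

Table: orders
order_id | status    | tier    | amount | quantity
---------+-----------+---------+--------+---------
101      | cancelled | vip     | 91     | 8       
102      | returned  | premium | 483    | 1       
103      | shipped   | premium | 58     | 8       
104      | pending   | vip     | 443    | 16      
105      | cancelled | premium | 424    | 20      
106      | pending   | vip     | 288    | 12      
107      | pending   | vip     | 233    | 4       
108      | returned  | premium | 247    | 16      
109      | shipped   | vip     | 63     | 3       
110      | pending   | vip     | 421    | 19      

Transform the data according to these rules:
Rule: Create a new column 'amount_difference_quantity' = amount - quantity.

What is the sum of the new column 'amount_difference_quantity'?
2644

Step 1: For each record, compute amount - quantity
Example calculations:
  91 - 8 = 83
  483 - 1 = 482
  58 - 8 = 50
  ...
Step 2: Sum all derived values
Step 3: Total = 2644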